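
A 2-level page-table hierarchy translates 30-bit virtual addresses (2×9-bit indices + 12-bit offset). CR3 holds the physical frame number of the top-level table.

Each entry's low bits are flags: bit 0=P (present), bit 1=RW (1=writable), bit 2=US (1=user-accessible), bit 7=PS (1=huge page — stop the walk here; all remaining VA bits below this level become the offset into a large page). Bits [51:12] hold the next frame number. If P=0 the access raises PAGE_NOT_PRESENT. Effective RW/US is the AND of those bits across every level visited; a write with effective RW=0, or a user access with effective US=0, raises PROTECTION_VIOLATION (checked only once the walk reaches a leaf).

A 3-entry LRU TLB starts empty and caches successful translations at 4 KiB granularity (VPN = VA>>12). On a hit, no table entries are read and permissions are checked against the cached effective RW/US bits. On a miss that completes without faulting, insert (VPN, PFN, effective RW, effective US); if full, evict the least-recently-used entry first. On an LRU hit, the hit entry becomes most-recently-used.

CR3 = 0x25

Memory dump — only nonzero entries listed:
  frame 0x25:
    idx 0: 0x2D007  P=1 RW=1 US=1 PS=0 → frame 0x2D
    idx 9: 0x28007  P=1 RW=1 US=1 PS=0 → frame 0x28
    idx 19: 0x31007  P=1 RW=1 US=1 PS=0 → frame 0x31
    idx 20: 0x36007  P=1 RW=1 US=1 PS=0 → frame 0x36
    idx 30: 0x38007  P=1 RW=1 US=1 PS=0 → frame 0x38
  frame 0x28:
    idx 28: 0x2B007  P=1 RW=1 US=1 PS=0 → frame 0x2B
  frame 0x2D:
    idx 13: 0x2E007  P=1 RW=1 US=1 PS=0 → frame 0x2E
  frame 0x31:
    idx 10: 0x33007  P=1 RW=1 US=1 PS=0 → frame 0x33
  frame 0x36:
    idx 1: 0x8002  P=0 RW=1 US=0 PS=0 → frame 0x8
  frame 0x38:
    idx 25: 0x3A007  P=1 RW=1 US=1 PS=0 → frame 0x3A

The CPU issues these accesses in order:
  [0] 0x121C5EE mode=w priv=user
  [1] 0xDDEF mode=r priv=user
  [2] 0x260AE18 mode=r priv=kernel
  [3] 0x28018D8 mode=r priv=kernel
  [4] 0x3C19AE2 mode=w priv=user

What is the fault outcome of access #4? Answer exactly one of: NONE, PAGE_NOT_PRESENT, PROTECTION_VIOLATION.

Trace:
#0 VA=0x121C5EE (w,user):
  [0] read 0x25 idx=9: raw=0x28007 flags P=1 W=1 U=1 S=0
  [1] read 0x28 idx=28: raw=0x2B007 flags P=1 W=1 U=1 S=0
  ✓ 0x2B5EE  — 2 lookups
#1 VA=0xDDEF (r,user):
  [0] read 0x25 idx=0: raw=0x2D007 flags P=1 W=1 U=1 S=0
  [1] read 0x2D idx=13: raw=0x2E007 flags P=1 W=1 U=1 S=0
  ✓ 0x2EDEF  — 2 lookups
#2 VA=0x260AE18 (r,kernel):
  [0] read 0x25 idx=19: raw=0x31007 flags P=1 W=1 U=1 S=0
  [1] read 0x31 idx=10: raw=0x33007 flags P=1 W=1 U=1 S=0
  ✓ 0x33E18  — 2 lookups
#3 VA=0x28018D8 (r,kernel):
  [0] read 0x25 idx=20: raw=0x36007 flags P=1 W=1 U=1 S=0
  [1] read 0x36 idx=1: raw=0x8002 flags P=0 W=1 U=0 S=0
  → PAGE_NOT_PRESENT  (2 entries read)
#4 VA=0x3C19AE2 (w,user):
  [0] read 0x25 idx=30: raw=0x38007 flags P=1 W=1 U=1 S=0
  [1] read 0x38 idx=25: raw=0x3A007 flags P=1 W=1 U=1 S=0
  ✓ 0x3AAE2  — 2 lookups

Access #4 fault: NONE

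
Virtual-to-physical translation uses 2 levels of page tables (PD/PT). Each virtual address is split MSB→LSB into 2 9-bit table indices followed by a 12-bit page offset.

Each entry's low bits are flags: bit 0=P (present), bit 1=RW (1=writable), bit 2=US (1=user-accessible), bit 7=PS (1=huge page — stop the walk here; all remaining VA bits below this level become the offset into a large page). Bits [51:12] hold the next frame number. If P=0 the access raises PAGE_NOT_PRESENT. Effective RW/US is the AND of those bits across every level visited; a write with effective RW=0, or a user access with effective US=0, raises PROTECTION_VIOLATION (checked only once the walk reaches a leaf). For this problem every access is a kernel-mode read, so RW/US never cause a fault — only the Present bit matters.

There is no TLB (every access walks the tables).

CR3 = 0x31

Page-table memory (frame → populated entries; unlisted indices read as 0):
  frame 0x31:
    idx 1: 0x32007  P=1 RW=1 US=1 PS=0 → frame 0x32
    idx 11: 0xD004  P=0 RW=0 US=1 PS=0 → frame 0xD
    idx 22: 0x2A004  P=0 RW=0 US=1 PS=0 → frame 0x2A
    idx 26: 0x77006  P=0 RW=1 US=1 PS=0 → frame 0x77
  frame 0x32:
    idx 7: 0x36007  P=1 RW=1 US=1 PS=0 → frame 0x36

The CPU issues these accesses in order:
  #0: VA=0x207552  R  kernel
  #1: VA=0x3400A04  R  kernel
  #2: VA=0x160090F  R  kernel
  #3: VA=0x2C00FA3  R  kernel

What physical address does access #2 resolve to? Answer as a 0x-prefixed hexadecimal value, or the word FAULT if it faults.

Trace:
#0 VA=0x207552 (r,kernel):
  L0 @0x31[1] → 0x32007  P=1,RW=1,US=1,PS=0
  L1 @0x32[7] → 0x36007  P=1,RW=1,US=1,PS=0
  ⇒ phys 0x36552  [2 reads]
#1 VA=0x3400A04 (r,kernel):
  L0 @0x31[26] → 0x77006  P=0,RW=1,US=1,PS=0
  → PAGE_NOT_PRESENT  (1 entries read)
#2 VA=0x160090F (r,kernel):
  L0 @0x31[11] → 0xD004  P=0,RW=0,US=1,PS=0
  → PAGE_NOT_PRESENT  (1 entries read)
#3 VA=0x2C00FA3 (r,kernel):
  L0 @0x31[22] → 0x2A004  P=0,RW=0,US=1,PS=0
  → PAGE_NOT_PRESENT  (1 entries read)

Access #2 PA: FAULT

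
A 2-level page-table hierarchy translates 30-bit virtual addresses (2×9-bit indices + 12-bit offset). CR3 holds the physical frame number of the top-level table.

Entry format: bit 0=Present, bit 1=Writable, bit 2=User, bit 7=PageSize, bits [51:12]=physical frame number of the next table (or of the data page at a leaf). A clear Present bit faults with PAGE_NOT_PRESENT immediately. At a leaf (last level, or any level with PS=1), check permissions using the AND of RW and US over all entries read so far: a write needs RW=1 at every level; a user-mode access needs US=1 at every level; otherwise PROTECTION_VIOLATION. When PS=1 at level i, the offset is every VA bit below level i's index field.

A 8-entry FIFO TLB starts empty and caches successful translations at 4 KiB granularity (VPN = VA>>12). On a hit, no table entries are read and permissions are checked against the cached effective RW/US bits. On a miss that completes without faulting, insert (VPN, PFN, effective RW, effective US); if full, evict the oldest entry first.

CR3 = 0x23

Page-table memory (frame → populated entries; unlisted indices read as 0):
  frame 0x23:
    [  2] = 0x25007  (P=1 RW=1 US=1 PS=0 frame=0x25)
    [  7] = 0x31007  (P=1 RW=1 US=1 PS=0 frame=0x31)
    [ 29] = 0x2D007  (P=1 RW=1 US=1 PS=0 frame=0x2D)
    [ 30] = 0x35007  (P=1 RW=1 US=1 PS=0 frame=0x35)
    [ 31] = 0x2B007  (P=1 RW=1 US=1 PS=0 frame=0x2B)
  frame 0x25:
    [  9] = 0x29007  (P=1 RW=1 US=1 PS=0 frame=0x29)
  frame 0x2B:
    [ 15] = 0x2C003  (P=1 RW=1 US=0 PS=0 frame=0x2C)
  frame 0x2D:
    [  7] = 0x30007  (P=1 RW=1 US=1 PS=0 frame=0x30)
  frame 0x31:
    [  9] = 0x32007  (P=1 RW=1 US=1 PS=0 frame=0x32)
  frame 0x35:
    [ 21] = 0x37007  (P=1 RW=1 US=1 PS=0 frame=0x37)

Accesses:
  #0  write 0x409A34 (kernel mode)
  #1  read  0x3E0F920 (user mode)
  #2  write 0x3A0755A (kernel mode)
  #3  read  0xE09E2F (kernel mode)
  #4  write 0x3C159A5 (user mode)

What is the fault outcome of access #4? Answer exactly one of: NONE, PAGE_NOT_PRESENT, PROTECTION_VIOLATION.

Walk each access:
#0 VA=0x409A34 (w,kernel):
  [0] read 0x23 idx=2: raw=0x25007 flags P=1 W=1 U=1 S=0
  [1] read 0x25 idx=9: raw=0x29007 flags P=1 W=1 U=1 S=0
  ✓ 0x29A34  — 2 lookups
#1 VA=0x3E0F920 (r,user):
  [0] read 0x23 idx=31: raw=0x2B007 flags P=1 W=1 U=1 S=0
  [1] read 0x2B idx=15: raw=0x2C003 flags P=1 W=1 U=0 S=0
  ✗ PROTECTION_VIOLATION  [2 reads]
#2 VA=0x3A0755A (w,kernel):
  [0] read 0x23 idx=29: raw=0x2D007 flags P=1 W=1 U=1 S=0
  [1] read 0x2D idx=7: raw=0x30007 flags P=1 W=1 U=1 S=0
  ✓ 0x3055A  — 2 lookups
#3 VA=0xE09E2F (r,kernel):
  [0] read 0x23 idx=7: raw=0x31007 flags P=1 W=1 U=1 S=0
  [1] read 0x31 idx=9: raw=0x32007 flags P=1 W=1 U=1 S=0
  ✓ 0x32E2F  — 2 lookups
#4 VA=0x3C159A5 (w,user):
  [0] read 0x23 idx=30: raw=0x35007 flags P=1 W=1 U=1 S=0
  [1] read 0x35 idx=21: raw=0x37007 flags P=1 W=1 U=1 S=0
  ✓ 0x379A5  — 2 lookups

Access #4 fault: NONE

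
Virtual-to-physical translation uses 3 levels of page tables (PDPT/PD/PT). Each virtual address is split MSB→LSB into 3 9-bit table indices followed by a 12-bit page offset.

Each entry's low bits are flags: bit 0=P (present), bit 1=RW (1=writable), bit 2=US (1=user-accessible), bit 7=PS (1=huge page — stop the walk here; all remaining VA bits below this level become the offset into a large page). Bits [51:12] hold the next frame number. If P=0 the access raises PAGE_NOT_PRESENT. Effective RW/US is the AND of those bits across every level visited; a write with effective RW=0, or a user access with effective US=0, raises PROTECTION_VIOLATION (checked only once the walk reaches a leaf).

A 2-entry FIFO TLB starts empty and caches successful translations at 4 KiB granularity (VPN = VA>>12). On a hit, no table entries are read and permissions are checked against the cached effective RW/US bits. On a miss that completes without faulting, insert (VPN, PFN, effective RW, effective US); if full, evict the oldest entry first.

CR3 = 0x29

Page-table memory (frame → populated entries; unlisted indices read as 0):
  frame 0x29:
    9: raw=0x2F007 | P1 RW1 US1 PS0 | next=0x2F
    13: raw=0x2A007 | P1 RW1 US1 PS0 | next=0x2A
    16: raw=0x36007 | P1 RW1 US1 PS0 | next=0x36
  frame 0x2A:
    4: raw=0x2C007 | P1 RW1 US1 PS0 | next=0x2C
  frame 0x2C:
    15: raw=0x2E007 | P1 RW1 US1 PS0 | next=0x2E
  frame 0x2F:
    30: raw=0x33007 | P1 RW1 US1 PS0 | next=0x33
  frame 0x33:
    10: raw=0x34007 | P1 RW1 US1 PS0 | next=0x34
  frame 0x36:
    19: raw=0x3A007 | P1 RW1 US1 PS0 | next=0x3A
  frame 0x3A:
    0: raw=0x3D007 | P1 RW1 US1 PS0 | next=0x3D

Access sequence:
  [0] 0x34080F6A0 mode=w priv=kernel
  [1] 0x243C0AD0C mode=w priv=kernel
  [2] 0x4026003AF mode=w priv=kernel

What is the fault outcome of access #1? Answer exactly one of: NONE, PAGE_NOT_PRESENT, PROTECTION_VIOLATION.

Walk each access:
#0 VA=0x34080F6A0 (w,kernel):
  [0] read 0x29 idx=13: raw=0x2A007 flags P=1 W=1 U=1 S=0
  [1] read 0x2A idx=4: raw=0x2C007 flags P=1 W=1 U=1 S=0
  [2] read 0x2C idx=15: raw=0x2E007 flags P=1 W=1 U=1 S=0
  ✓ 0x2E6A0  — 3 lookups
#1 VA=0x243C0AD0C (w,kernel):
  [0] read 0x29 idx=9: raw=0x2F007 flags P=1 W=1 U=1 S=0
  [1] read 0x2F idx=30: raw=0x33007 flags P=1 W=1 U=1 S=0
  [2] read 0x33 idx=10: raw=0x34007 flags P=1 W=1 U=1 S=0
  ✓ 0x34D0C  — 3 lookups
#2 VA=0x4026003AF (w,kernel):
  [0] read 0x29 idx=16: raw=0x36007 flags P=1 W=1 U=1 S=0
  [1] read 0x36 idx=19: raw=0x3A007 flags P=1 W=1 U=1 S=0
  [2] read 0x3A idx=0: raw=0x3D007 flags P=1 W=1 U=1 S=0
  ✓ 0x3D3AF  — 3 lookups

Access #1 fault: NONE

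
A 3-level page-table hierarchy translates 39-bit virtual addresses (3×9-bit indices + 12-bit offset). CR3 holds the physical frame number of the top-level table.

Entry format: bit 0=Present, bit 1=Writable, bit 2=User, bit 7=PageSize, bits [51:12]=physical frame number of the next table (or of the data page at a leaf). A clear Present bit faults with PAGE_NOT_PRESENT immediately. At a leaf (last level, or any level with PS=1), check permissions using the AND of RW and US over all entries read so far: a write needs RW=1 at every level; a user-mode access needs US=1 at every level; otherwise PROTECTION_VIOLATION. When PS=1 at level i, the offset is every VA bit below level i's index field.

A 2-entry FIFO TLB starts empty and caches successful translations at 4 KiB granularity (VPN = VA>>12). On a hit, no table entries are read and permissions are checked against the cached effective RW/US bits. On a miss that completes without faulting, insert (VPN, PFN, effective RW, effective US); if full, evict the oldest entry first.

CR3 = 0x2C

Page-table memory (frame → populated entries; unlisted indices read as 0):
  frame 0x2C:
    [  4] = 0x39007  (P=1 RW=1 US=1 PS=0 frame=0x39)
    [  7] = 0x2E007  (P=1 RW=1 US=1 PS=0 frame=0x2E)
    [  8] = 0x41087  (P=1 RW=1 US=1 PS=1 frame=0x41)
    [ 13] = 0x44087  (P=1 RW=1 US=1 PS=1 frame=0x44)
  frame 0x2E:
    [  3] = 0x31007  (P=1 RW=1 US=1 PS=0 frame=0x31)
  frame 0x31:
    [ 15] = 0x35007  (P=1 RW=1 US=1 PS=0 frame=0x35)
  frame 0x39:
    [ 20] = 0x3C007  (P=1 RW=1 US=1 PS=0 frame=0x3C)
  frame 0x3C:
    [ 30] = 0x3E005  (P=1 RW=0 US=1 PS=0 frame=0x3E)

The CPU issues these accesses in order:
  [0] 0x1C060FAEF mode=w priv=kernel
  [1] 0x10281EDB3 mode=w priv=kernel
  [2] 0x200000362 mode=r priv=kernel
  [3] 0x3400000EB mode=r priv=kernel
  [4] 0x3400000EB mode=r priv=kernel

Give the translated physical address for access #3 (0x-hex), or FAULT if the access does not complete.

Walk each access:
#0 VA=0x1C060FAEF (w,kernel):
  [0] read 0x2C idx=7: raw=0x2E007 flags P=1 W=1 U=1 S=0
  [1] read 0x2E idx=3: raw=0x31007 flags P=1 W=1 U=1 S=0
  [2] read 0x31 idx=15: raw=0x35007 flags P=1 W=1 U=1 S=0
  ⇒ phys 0x35AEF  [3 reads]
#1 VA=0x10281EDB3 (w,kernel):
  [0] read 0x2C idx=4: raw=0x39007 flags P=1 W=1 U=1 S=0
  [1] read 0x39 idx=20: raw=0x3C007 flags P=1 W=1 U=1 S=0
  [2] read 0x3C idx=30: raw=0x3E005 flags P=1 W=0 U=1 S=0
  ⇒ fault: PROTECTION_VIOLATION  — 3 lookups
#2 VA=0x200000362 (r,kernel):
  [0] read 0x2C idx=8: raw=0x41087 flags P=1 W=1 U=1 S=1
  ⇒ phys 0x41362 (huge @L0)  [1 reads]
#3 VA=0x3400000EB (r,kernel):
  [0] read 0x2C idx=13: raw=0x44087 flags P=1 W=1 U=1 S=1
  ⇒ phys 0x440EB (huge @L0)  [1 reads]
#4 VA=0x3400000EB (r,kernel):
  TLB hit vpn=0x340000 → PA=0x440EB

Access #3 PA: 0x440EB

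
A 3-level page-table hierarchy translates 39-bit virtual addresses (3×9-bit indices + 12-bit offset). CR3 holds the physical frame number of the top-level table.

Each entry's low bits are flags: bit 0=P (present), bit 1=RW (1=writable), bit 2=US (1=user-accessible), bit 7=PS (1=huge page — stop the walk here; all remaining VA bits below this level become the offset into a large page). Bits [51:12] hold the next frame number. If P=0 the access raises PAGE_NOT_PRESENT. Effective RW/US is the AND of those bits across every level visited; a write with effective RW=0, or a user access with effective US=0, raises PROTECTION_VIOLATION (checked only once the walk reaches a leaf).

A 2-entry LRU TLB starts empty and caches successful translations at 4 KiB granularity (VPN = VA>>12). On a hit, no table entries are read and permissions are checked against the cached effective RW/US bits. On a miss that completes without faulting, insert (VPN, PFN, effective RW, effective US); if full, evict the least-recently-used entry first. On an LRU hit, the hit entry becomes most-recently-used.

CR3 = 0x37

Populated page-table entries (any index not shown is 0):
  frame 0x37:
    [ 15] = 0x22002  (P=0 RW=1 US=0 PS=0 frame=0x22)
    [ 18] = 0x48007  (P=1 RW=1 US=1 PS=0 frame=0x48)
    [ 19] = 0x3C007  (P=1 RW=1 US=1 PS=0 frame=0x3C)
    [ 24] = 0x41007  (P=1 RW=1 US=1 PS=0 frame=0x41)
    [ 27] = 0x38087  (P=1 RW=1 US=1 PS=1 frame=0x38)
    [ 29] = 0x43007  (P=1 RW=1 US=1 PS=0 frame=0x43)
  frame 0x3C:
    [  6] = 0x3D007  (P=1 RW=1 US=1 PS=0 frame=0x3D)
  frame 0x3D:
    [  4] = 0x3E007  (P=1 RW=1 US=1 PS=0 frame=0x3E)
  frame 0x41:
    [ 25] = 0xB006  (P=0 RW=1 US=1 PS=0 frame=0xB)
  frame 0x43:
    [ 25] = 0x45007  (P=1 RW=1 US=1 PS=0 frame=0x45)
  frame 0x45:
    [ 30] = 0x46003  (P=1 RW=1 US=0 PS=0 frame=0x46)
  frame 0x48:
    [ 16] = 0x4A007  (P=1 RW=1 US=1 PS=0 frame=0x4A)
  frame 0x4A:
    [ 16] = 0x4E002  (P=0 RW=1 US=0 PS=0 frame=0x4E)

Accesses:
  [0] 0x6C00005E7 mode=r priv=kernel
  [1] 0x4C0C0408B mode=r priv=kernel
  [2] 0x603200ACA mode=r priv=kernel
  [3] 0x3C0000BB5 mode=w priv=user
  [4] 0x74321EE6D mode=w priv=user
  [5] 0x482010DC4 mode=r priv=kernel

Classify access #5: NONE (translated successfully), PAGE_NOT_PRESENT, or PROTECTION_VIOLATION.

Trace:
#0 VA=0x6C00005E7 (r,kernel):
  L0 @0x37[27] → 0x38087  P=1,RW=1,US=1,PS=1
  ✓ 0x385E7 (huge @L0)  — 1 lookups
#1 VA=0x4C0C0408B (r,kernel):
  L0 @0x37[19] → 0x3C007  P=1,RW=1,US=1,PS=0
  L1 @0x3C[6] → 0x3D007  P=1,RW=1,US=1,PS=0
  L2 @0x3D[4] → 0x3E007  P=1,RW=1,US=1,PS=0
  ✓ 0x3E08B  — 3 lookups
#2 VA=0x603200ACA (r,kernel):
  L0 @0x37[24] → 0x41007  P=1,RW=1,US=1,PS=0
  L1 @0x41[25] → 0xB006  P=0,RW=1,US=1,PS=0
  ⇒ fault: PAGE_NOT_PRESENT  — 2 lookups
#3 VA=0x3C0000BB5 (w,user):
  L0 @0x37[15] → 0x22002  P=0,RW=1,US=0,PS=0
  ⇒ fault: PAGE_NOT_PRESENT  — 1 lookups
#4 VA=0x74321EE6D (w,user):
  L0 @0x37[29] → 0x43007  P=1,RW=1,US=1,PS=0
  L1 @0x43[25] → 0x45007  P=1,RW=1,US=1,PS=0
  L2 @0x45[30] → 0x46003  P=1,RW=1,US=0,PS=0
  ⇒ fault: PROTECTION_VIOLATION  — 3 lookups
#5 VA=0x482010DC4 (r,kernel):
  L0 @0x37[18] → 0x48007  P=1,RW=1,US=1,PS=0
  L1 @0x48[16] → 0x4A007  P=1,RW=1,US=1,PS=0
  L2 @0x4A[16] → 0x4E002  P=0,RW=1,US=0,PS=0
  ⇒ fault: PAGE_NOT_PRESENT  — 3 lookups

Access #5 fault: PAGE_NOT_PRESENT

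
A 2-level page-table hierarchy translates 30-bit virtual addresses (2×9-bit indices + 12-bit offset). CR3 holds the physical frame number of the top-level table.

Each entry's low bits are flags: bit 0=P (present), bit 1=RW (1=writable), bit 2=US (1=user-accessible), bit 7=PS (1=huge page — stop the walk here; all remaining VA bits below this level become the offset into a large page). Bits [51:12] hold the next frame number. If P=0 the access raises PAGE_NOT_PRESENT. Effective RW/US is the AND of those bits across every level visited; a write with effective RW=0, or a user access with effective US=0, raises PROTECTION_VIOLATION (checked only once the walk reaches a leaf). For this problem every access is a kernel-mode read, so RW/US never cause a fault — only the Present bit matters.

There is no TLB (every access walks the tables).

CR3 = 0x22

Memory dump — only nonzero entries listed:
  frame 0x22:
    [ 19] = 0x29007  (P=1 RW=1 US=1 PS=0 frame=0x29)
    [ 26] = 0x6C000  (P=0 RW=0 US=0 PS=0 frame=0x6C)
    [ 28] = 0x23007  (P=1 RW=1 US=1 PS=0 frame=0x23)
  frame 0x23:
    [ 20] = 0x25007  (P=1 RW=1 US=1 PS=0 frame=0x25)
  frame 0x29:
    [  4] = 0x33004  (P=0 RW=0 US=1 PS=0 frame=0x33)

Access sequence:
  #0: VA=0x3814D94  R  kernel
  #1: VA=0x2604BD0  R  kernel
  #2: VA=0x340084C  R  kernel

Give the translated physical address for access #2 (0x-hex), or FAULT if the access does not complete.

Walk each access:
#0 VA=0x3814D94 (r,kernel):
  L0: frame=0x22 idx=28 entry=0x23007 [P=1 RW=1 US=1 PS=0]
  L1: frame=0x23 idx=20 entry=0x25007 [P=1 RW=1 US=1 PS=0]
  ✓ 0x25D94  — 2 lookups
#1 VA=0x2604BD0 (r,kernel):
  L0: frame=0x22 idx=19 entry=0x29007 [P=1 RW=1 US=1 PS=0]
  L1: frame=0x29 idx=4 entry=0x33004 [P=0 RW=0 US=1 PS=0]
  ✗ PAGE_NOT_PRESENT  [2 reads]
#2 VA=0x340084C (r,kernel):
  L0: frame=0x22 idx=26 entry=0x6C000 [P=0 RW=0 US=0 PS=0]
  ✗ PAGE_NOT_PRESENT  [1 reads]

Access #2 PA: FAULT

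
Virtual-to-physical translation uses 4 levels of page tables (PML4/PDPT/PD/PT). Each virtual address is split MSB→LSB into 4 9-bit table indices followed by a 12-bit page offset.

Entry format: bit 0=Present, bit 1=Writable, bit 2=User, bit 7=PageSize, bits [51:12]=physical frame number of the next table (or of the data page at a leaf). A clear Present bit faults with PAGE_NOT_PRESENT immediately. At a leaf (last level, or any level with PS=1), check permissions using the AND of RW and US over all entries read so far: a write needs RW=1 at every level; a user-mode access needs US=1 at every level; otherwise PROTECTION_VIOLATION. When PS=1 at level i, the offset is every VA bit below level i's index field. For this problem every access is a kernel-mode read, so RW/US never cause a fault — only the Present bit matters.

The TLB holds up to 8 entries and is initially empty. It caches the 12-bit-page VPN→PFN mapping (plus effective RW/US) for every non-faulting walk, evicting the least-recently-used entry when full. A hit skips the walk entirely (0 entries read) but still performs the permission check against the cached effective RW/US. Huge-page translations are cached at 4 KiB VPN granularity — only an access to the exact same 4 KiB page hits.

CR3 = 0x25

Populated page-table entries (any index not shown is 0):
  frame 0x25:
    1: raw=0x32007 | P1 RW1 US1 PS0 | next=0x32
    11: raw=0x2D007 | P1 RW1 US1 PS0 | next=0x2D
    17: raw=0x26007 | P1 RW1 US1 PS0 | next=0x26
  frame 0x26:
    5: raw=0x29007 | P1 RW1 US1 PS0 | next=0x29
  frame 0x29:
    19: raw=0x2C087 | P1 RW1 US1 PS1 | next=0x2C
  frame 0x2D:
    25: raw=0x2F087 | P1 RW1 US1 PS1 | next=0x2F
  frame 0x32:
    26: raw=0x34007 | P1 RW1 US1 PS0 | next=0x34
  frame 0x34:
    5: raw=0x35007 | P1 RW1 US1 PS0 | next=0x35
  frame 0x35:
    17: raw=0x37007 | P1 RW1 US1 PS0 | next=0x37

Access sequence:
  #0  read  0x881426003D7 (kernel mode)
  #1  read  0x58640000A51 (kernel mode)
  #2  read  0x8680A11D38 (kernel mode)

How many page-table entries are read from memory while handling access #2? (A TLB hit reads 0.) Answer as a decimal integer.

Trace:
#0 VA=0x881426003D7 (r,kernel):
  [0] read 0x25 idx=17: raw=0x26007 flags P=1 W=1 U=1 S=0
  [1] read 0x26 idx=5: raw=0x29007 flags P=1 W=1 U=1 S=0
  [2] read 0x29 idx=19: raw=0x2C087 flags P=1 W=1 U=1 S=1
  ⇒ phys 0x2C3D7 (huge @L2)  [3 reads]
#1 VA=0x58640000A51 (r,kernel):
  [0] read 0x25 idx=11: raw=0x2D007 flags P=1 W=1 U=1 S=0
  [1] read 0x2D idx=25: raw=0x2F087 flags P=1 W=1 U=1 S=1
  ⇒ phys 0x2FA51 (huge @L1)  [2 reads]
#2 VA=0x8680A11D38 (r,kernel):
  [0] read 0x25 idx=1: raw=0x32007 flags P=1 W=1 U=1 S=0
  [1] read 0x32 idx=26: raw=0x34007 flags P=1 W=1 U=1 S=0
  [2] read 0x34 idx=5: raw=0x35007 flags P=1 W=1 U=1 S=0
  [3] read 0x35 idx=17: raw=0x37007 flags P=1 W=1 U=1 S=0
  ⇒ phys 0x37D38  [4 reads]

Entries read for #2: 4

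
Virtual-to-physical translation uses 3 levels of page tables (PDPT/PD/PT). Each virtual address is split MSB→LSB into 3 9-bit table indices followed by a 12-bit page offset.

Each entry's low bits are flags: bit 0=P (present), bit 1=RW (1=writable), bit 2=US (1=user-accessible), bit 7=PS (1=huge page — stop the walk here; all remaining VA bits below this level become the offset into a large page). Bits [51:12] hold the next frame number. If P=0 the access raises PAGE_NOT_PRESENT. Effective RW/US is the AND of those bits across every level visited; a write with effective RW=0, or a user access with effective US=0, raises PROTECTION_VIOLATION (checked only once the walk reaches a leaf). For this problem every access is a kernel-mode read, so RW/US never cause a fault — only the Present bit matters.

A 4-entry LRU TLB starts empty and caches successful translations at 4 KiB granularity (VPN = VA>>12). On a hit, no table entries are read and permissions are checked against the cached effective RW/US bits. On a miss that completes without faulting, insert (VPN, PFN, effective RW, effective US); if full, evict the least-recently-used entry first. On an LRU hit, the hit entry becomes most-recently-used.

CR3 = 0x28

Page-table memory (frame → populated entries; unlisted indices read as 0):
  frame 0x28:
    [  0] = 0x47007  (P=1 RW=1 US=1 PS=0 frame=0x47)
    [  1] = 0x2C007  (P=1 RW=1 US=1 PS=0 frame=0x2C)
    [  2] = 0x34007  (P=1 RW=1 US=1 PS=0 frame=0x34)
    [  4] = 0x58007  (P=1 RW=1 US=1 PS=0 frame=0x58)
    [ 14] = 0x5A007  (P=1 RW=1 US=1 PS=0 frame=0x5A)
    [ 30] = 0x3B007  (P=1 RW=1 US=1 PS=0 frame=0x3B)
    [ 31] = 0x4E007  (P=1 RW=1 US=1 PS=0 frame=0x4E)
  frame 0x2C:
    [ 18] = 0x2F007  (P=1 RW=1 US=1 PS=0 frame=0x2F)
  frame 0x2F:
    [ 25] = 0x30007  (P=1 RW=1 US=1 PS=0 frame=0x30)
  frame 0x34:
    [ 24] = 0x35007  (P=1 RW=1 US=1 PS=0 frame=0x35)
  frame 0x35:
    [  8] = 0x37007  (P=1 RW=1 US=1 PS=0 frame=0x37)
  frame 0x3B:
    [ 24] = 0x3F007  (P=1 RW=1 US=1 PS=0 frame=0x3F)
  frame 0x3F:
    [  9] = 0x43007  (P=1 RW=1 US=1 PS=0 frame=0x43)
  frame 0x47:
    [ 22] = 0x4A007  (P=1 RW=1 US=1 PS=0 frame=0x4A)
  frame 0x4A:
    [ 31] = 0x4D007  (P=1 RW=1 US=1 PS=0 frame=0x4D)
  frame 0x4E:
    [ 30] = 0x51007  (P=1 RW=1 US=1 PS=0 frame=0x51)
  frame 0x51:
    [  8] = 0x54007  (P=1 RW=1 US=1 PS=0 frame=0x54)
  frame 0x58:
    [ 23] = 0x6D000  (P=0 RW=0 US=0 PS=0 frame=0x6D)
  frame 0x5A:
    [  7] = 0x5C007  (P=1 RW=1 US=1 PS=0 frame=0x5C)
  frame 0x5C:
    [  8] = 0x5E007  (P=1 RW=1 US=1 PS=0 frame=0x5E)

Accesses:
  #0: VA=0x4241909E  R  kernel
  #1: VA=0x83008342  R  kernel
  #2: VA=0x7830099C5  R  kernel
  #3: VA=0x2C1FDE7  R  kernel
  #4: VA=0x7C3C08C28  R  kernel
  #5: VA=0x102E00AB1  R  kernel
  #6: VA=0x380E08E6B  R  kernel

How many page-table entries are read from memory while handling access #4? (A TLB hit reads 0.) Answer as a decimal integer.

Walk each access:
#0 VA=0x4241909E (r,kernel):
  L0: frame=0x28 idx=1 entry=0x2C007 [P=1 RW=1 US=1 PS=0]
  L1: frame=0x2C idx=18 entry=0x2F007 [P=1 RW=1 US=1 PS=0]
  L2: frame=0x2F idx=25 entry=0x30007 [P=1 RW=1 US=1 PS=0]
  ⇒ phys 0x3009E  [3 reads]
#1 VA=0x83008342 (r,kernel):
  L0: frame=0x28 idx=2 entry=0x34007 [P=1 RW=1 US=1 PS=0]
  L1: frame=0x34 idx=24 entry=0x35007 [P=1 RW=1 US=1 PS=0]
  L2: frame=0x35 idx=8 entry=0x37007 [P=1 RW=1 US=1 PS=0]
  ⇒ phys 0x37342  [3 reads]
#2 VA=0x7830099C5 (r,kernel):
  L0: frame=0x28 idx=30 entry=0x3B007 [P=1 RW=1 US=1 PS=0]
  L1: frame=0x3B idx=24 entry=0x3F007 [P=1 RW=1 US=1 PS=0]
  L2: frame=0x3F idx=9 entry=0x43007 [P=1 RW=1 US=1 PS=0]
  ⇒ phys 0x439C5  [3 reads]
#3 VA=0x2C1FDE7 (r,kernel):
  L0: frame=0x28 idx=0 entry=0x47007 [P=1 RW=1 US=1 PS=0]
  L1: frame=0x47 idx=22 entry=0x4A007 [P=1 RW=1 US=1 PS=0]
  L2: frame=0x4A idx=31 entry=0x4D007 [P=1 RW=1 US=1 PS=0]
  ⇒ phys 0x4DDE7  [3 reads]
#4 VA=0x7C3C08C28 (r,kernel):
  L0: frame=0x28 idx=31 entry=0x4E007 [P=1 RW=1 US=1 PS=0]
  L1: frame=0x4E idx=30 entry=0x51007 [P=1 RW=1 US=1 PS=0]
  L2: frame=0x51 idx=8 entry=0x54007 [P=1 RW=1 US=1 PS=0]
  ⇒ phys 0x54C28  [3 reads]
#5 VA=0x102E00AB1 (r,kernel):
  L0: frame=0x28 idx=4 entry=0x58007 [P=1 RW=1 US=1 PS=0]
  L1: frame=0x58 idx=23 entry=0x6D000 [P=0 RW=0 US=0 PS=0]
  → PAGE_NOT_PRESENT  (2 entries read)
#6 VA=0x380E08E6B (r,kernel):
  L0: frame=0x28 idx=14 entry=0x5A007 [P=1 RW=1 US=1 PS=0]
  L1: frame=0x5A idx=7 entry=0x5C007 [P=1 RW=1 US=1 PS=0]
  L2: frame=0x5C idx=8 entry=0x5E007 [P=1 RW=1 US=1 PS=0]
  ⇒ phys 0x5EE6B  [3 reads]

Entries read for #4: 3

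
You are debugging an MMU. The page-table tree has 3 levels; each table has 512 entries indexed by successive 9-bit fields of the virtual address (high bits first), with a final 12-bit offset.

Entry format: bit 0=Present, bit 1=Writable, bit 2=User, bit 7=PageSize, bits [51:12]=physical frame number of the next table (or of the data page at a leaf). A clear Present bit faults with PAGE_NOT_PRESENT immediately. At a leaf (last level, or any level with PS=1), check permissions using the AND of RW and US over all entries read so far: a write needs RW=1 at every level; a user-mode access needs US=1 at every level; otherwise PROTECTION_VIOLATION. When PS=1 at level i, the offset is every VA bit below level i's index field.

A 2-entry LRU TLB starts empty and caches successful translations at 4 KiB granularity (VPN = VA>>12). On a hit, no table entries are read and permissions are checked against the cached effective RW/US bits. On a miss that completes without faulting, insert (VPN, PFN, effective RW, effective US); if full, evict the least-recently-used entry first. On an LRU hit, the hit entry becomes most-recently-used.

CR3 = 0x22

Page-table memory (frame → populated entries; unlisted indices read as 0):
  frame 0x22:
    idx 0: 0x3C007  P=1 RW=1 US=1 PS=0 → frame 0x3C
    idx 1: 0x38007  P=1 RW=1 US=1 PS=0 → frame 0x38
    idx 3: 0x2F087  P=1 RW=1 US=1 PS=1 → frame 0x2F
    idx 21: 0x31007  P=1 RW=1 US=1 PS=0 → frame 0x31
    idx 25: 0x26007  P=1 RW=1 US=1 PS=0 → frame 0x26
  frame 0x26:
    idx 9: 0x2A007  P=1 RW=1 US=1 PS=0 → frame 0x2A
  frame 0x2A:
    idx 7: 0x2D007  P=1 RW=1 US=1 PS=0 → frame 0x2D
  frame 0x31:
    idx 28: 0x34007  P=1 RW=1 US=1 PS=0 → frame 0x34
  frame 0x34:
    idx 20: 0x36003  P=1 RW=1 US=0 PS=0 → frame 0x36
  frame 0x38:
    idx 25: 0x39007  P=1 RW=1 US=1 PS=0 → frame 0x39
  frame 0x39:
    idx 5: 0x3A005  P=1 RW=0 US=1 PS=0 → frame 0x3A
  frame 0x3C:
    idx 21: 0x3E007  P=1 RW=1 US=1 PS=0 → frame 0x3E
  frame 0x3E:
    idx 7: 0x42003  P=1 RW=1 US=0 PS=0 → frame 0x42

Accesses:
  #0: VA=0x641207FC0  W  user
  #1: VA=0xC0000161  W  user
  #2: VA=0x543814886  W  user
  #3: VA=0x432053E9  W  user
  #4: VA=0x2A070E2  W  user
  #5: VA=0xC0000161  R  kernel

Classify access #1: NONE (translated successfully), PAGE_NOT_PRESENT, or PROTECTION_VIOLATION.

Trace:
#0 VA=0x641207FC0 (w,user):
  L0 @0x22[25] → 0x26007  P=1,RW=1,US=1,PS=0
  L1 @0x26[9] → 0x2A007  P=1,RW=1,US=1,PS=0
  L2 @0x2A[7] → 0x2D007  P=1,RW=1,US=1,PS=0
  → PA=0x2DFC0  (3 entries read)
#1 VA=0xC0000161 (w,user):
  L0 @0x22[3] → 0x2F087  P=1,RW=1,US=1,PS=1
  → PA=0x2F161 (huge @L0)  (1 entries read)
#2 VA=0x543814886 (w,user):
  L0 @0x22[21] → 0x31007  P=1,RW=1,US=1,PS=0
  L1 @0x31[28] → 0x34007  P=1,RW=1,US=1,PS=0
  L2 @0x34[20] → 0x36003  P=1,RW=1,US=0,PS=0
  → PROTECTION_VIOLATION  (3 entries read)
#3 VA=0x432053E9 (w,user):
  L0 @0x22[1] → 0x38007  P=1,RW=1,US=1,PS=0
  L1 @0x38[25] → 0x39007  P=1,RW=1,US=1,PS=0
  L2 @0x39[5] → 0x3A005  P=1,RW=0,US=1,PS=0
  → PROTECTION_VIOLATION  (3 entries read)
#4 VA=0x2A070E2 (w,user):
  L0 @0x22[0] → 0x3C007  P=1,RW=1,US=1,PS=0
  L1 @0x3C[21] → 0x3E007  P=1,RW=1,US=1,PS=0
  L2 @0x3E[7] → 0x42003  P=1,RW=1,US=0,PS=0
  → PROTECTION_VIOLATION  (3 entries read)
#5 VA=0xC0000161 (r,kernel):
  TLB hit vpn=0xC0000 → PA=0x2F161

Access #1 fault: NONE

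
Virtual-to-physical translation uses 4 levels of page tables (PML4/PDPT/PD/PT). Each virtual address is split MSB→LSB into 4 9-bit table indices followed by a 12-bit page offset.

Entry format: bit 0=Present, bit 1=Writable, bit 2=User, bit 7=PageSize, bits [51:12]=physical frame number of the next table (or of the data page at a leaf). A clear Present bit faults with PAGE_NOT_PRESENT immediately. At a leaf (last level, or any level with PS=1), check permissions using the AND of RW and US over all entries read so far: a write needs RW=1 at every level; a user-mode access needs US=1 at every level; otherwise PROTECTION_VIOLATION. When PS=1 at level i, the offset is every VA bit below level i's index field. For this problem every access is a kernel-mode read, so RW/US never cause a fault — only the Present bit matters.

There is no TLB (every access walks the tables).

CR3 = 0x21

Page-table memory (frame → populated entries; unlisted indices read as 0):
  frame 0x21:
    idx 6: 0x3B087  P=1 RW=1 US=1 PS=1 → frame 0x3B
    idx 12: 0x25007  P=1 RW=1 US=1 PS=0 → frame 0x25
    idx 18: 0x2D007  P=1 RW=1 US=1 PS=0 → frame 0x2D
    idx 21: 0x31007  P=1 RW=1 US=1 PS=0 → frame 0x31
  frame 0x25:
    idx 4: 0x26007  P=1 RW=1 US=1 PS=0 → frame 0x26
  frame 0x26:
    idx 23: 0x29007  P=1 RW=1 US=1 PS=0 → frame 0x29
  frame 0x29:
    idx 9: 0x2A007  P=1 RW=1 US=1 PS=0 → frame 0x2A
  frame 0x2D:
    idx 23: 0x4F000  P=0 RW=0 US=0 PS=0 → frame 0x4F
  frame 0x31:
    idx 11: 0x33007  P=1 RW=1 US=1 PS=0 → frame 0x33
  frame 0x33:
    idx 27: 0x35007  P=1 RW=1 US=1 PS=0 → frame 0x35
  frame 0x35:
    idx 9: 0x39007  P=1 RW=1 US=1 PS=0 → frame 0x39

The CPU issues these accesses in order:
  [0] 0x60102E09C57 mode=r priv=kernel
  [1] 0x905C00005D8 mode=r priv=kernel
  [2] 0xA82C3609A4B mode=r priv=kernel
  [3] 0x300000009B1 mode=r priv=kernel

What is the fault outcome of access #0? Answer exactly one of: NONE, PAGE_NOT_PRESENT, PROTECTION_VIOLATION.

Per-access translation:
#0 VA=0x60102E09C57 (r,kernel):
  [0] read 0x21 idx=12: raw=0x25007 flags P=1 W=1 U=1 S=0
  [1] read 0x25 idx=4: raw=0x26007 flags P=1 W=1 U=1 S=0
  [2] read 0x26 idx=23: raw=0x29007 flags P=1 W=1 U=1 S=0
  [3] read 0x29 idx=9: raw=0x2A007 flags P=1 W=1 U=1 S=0
  ⇒ phys 0x2AC57  [4 reads]
#1 VA=0x905C00005D8 (r,kernel):
  [0] read 0x21 idx=18: raw=0x2D007 flags P=1 W=1 U=1 S=0
  [1] read 0x2D idx=23: raw=0x4F000 flags P=0 W=0 U=0 S=0
  → PAGE_NOT_PRESENT  (2 entries read)
#2 VA=0xA82C3609A4B (r,kernel):
  [0] read 0x21 idx=21: raw=0x31007 flags P=1 W=1 U=1 S=0
  [1] read 0x31 idx=11: raw=0x33007 flags P=1 W=1 U=1 S=0
  [2] read 0x33 idx=27: raw=0x35007 flags P=1 W=1 U=1 S=0
  [3] read 0x35 idx=9: raw=0x39007 flags P=1 W=1 U=1 S=0
  ⇒ phys 0x39A4B  [4 reads]
#3 VA=0x300000009B1 (r,kernel):
  [0] read 0x21 idx=6: raw=0x3B087 flags P=1 W=1 U=1 S=1
  ⇒ phys 0x3B9B1 (huge @L0)  [1 reads]

Access #0 fault: NONE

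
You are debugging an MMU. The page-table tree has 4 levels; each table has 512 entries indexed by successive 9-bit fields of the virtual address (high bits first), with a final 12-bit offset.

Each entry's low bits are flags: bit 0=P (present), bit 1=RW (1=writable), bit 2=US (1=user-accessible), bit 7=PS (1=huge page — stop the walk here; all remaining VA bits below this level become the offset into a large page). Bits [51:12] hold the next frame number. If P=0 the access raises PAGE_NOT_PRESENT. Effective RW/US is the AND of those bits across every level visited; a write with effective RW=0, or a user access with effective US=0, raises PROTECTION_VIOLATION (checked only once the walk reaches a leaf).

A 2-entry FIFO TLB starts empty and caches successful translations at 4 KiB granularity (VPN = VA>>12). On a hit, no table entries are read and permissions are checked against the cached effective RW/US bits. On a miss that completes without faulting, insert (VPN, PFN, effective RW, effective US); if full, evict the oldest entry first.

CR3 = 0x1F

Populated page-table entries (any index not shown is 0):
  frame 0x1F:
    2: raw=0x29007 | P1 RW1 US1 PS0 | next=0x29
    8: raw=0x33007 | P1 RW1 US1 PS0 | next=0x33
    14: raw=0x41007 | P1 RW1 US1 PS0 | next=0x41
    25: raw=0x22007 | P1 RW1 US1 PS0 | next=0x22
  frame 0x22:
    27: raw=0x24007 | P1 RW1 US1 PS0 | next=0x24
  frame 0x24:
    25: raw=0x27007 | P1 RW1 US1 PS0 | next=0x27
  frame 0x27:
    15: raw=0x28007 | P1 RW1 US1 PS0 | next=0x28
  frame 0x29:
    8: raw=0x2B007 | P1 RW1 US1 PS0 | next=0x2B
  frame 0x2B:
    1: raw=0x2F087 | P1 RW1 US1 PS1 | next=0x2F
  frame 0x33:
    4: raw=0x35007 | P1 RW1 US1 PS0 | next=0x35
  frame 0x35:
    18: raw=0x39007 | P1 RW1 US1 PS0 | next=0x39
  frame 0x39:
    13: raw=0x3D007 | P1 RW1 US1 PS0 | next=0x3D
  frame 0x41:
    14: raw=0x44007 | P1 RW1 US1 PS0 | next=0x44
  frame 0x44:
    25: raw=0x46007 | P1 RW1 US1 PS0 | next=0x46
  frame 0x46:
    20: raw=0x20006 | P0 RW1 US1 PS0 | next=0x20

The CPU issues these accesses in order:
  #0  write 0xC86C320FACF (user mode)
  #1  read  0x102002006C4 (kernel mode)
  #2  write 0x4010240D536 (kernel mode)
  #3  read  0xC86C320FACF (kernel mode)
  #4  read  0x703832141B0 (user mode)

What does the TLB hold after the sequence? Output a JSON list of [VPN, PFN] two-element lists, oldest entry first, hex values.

Per-access translation:
#0 VA=0xC86C320FACF (w,user):
  L0: frame=0x1F idx=25 entry=0x22007 [P=1 RW=1 US=1 PS=0]
  L1: frame=0x22 idx=27 entry=0x24007 [P=1 RW=1 US=1 PS=0]
  L2: frame=0x24 idx=25 entry=0x27007 [P=1 RW=1 US=1 PS=0]
  L3: frame=0x27 idx=15 entry=0x28007 [P=1 RW=1 US=1 PS=0]
  ⇒ phys 0x28ACF  [4 reads]
#1 VA=0x102002006C4 (r,kernel):
  L0: frame=0x1F idx=2 entry=0x29007 [P=1 RW=1 US=1 PS=0]
  L1: frame=0x29 idx=8 entry=0x2B007 [P=1 RW=1 US=1 PS=0]
  L2: frame=0x2B idx=1 entry=0x2F087 [P=1 RW=1 US=1 PS=1]
  ⇒ phys 0x2F6C4 (huge @L2)  [3 reads]
#2 VA=0x4010240D536 (w,kernel):
  L0: frame=0x1F idx=8 entry=0x33007 [P=1 RW=1 US=1 PS=0]
  L1: frame=0x33 idx=4 entry=0x35007 [P=1 RW=1 US=1 PS=0]
  L2: frame=0x35 idx=18 entry=0x39007 [P=1 RW=1 US=1 PS=0]
  L3: frame=0x39 idx=13 entry=0x3D007 [P=1 RW=1 US=1 PS=0]
  ⇒ phys 0x3D536  [4 reads]
#3 VA=0xC86C320FACF (r,kernel):
  L0: frame=0x1F idx=25 entry=0x22007 [P=1 RW=1 US=1 PS=0]
  L1: frame=0x22 idx=27 entry=0x24007 [P=1 RW=1 US=1 PS=0]
  L2: frame=0x24 idx=25 entry=0x27007 [P=1 RW=1 US=1 PS=0]
  L3: frame=0x27 idx=15 entry=0x28007 [P=1 RW=1 US=1 PS=0]
  ⇒ phys 0x28ACF  [4 reads]
#4 VA=0x703832141B0 (r,user):
  L0: frame=0x1F idx=14 entry=0x41007 [P=1 RW=1 US=1 PS=0]
  L1: frame=0x41 idx=14 entry=0x44007 [P=1 RW=1 US=1 PS=0]
  L2: frame=0x44 idx=25 entry=0x46007 [P=1 RW=1 US=1 PS=0]
  L3: frame=0x46 idx=20 entry=0x20006 [P=0 RW=1 US=1 PS=0]
  ⇒ fault: PAGE_NOT_PRESENT  — 4 lookups

TLB: [["0x4010240D", "0x3D"], ["0xC86C320F", "0x28"]]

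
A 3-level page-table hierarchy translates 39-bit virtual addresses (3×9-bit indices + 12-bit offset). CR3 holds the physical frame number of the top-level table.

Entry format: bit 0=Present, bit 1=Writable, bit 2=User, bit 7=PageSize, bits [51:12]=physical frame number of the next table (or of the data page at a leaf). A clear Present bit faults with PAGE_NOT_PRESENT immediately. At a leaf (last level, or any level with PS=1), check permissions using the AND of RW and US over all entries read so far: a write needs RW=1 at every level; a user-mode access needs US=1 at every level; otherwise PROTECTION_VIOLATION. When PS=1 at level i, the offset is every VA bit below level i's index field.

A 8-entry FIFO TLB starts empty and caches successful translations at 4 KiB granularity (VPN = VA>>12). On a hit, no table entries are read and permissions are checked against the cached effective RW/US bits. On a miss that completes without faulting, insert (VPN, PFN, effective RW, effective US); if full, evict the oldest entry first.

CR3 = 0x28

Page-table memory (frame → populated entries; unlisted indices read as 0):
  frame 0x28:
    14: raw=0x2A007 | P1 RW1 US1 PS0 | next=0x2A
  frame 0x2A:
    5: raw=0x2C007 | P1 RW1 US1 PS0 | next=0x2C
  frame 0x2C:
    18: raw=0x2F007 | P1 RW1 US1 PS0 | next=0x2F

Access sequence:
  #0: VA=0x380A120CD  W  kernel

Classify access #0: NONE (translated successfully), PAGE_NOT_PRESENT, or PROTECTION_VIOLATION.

Per-access translation:
#0 VA=0x380A120CD (w,kernel):
  L0 @0x28[14] → 0x2A007  P=1,RW=1,US=1,PS=0
  L1 @0x2A[5] → 0x2C007  P=1,RW=1,US=1,PS=0
  L2 @0x2C[18] → 0x2F007  P=1,RW=1,US=1,PS=0
  ⇒ phys 0x2F0CD  [3 reads]

Access #0 fault: NONE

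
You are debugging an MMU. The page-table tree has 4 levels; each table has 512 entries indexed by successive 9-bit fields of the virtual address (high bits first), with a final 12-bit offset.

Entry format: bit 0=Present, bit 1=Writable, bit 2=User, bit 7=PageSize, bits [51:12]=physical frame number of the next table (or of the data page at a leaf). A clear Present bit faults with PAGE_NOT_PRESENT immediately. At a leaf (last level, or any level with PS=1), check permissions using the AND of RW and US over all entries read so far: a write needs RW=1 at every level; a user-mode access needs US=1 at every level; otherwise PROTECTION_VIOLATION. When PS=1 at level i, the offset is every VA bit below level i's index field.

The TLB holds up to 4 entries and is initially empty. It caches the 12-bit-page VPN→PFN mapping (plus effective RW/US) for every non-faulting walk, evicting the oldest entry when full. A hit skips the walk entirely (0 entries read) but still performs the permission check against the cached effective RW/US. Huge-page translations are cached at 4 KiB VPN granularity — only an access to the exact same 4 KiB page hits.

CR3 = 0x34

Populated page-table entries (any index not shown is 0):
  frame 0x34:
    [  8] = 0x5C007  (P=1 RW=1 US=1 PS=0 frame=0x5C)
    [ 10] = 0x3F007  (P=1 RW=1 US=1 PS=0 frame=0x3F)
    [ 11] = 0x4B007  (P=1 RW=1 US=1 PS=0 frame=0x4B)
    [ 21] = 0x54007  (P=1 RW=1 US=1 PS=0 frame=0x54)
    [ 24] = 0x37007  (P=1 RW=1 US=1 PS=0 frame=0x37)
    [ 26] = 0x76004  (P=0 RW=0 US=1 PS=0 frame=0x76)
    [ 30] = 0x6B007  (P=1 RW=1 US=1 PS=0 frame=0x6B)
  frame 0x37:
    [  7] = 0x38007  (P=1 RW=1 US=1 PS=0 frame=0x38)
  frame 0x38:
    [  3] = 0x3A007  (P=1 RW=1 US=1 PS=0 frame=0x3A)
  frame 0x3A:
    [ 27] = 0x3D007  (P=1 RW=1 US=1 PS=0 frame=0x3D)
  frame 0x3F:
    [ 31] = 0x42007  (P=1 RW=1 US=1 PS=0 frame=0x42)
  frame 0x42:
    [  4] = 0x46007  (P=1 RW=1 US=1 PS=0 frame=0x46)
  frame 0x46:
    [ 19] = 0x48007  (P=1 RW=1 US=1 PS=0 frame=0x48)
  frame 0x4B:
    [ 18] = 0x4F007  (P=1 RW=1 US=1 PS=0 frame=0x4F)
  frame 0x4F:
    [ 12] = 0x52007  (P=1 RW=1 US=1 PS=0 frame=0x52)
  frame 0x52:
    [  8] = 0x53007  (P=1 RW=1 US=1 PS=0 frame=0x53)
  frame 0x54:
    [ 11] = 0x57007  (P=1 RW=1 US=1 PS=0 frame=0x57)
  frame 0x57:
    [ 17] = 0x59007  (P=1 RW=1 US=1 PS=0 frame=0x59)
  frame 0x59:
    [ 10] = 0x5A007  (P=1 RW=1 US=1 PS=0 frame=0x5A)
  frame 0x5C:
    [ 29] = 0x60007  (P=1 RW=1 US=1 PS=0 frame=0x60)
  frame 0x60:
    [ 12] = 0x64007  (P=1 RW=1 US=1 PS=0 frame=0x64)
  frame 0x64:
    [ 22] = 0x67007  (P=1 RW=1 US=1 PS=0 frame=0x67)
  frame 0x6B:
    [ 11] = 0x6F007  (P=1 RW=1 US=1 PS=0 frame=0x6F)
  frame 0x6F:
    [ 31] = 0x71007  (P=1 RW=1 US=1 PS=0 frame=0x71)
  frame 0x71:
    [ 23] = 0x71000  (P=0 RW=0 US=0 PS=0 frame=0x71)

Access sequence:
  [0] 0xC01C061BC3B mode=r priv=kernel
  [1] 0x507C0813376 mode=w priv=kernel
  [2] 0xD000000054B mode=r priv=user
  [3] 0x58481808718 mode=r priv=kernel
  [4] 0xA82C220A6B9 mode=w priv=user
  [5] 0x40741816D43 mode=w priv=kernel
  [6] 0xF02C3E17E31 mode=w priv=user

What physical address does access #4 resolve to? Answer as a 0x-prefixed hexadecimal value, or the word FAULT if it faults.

Trace:
#0 VA=0xC01C061BC3B (r,kernel):
  lvl0: tbl 0x34, slot 24 ⇒ 0x37007 (P1/RW1/US1/PS0)
  lvl1: tbl 0x37, slot 7 ⇒ 0x38007 (P1/RW1/US1/PS0)
  lvl2: tbl 0x38, slot 3 ⇒ 0x3A007 (P1/RW1/US1/PS0)
  lvl3: tbl 0x3A, slot 27 ⇒ 0x3D007 (P1/RW1/US1/PS0)
  → PA=0x3DC3B  (4 entries read)
#1 VA=0x507C0813376 (w,kernel):
  lvl0: tbl 0x34, slot 10 ⇒ 0x3F007 (P1/RW1/US1/PS0)
  lvl1: tbl 0x3F, slot 31 ⇒ 0x42007 (P1/RW1/US1/PS0)
  lvl2: tbl 0x42, slot 4 ⇒ 0x46007 (P1/RW1/US1/PS0)
  lvl3: tbl 0x46, slot 19 ⇒ 0x48007 (P1/RW1/US1/PS0)
  → PA=0x48376  (4 entries read)
#2 VA=0xD000000054B (r,user):
  lvl0: tbl 0x34, slot 26 ⇒ 0x76004 (P0/RW0/US1/PS0)
  ⇒ fault: PAGE_NOT_PRESENT  — 1 lookups
#3 VA=0x58481808718 (r,kernel):
  lvl0: tbl 0x34, slot 11 ⇒ 0x4B007 (P1/RW1/US1/PS0)
  lvl1: tbl 0x4B, slot 18 ⇒ 0x4F007 (P1/RW1/US1/PS0)
  lvl2: tbl 0x4F, slot 12 ⇒ 0x52007 (P1/RW1/US1/PS0)
  lvl3: tbl 0x52, slot 8 ⇒ 0x53007 (P1/RW1/US1/PS0)
  → PA=0x53718  (4 entries read)
#4 VA=0xA82C220A6B9 (w,user):
  lvl0: tbl 0x34, slot 21 ⇒ 0x54007 (P1/RW1/US1/PS0)
  lvl1: tbl 0x54, slot 11 ⇒ 0x57007 (P1/RW1/US1/PS0)
  lvl2: tbl 0x57, slot 17 ⇒ 0x59007 (P1/RW1/US1/PS0)
  lvl3: tbl 0x59, slot 10 ⇒ 0x5A007 (P1/RW1/US1/PS0)
  → PA=0x5A6B9  (4 entries read)
#5 VA=0x40741816D43 (w,kernel):
  lvl0: tbl 0x34, slot 8 ⇒ 0x5C007 (P1/RW1/US1/PS0)
  lvl1: tbl 0x5C, slot 29 ⇒ 0x60007 (P1/RW1/US1/PS0)
  lvl2: tbl 0x60, slot 12 ⇒ 0x64007 (P1/RW1/US1/PS0)
  lvl3: tbl 0x64, slot 22 ⇒ 0x67007 (P1/RW1/US1/PS0)
  → PA=0x67D43  (4 entries read)
#6 VA=0xF02C3E17E31 (w,user):
  lvl0: tbl 0x34, slot 30 ⇒ 0x6B007 (P1/RW1/US1/PS0)
  lvl1: tbl 0x6B, slot 11 ⇒ 0x6F007 (P1/RW1/US1/PS0)
  lvl2: tbl 0x6F, slot 31 ⇒ 0x71007 (P1/RW1/US1/PS0)
  lvl3: tbl 0x71, slot 23 ⇒ 0x71000 (P0/RW0/US0/PS0)
  ⇒ fault: PAGE_NOT_PRESENT  — 4 lookups

Access #4 PA: 0x5A6B9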